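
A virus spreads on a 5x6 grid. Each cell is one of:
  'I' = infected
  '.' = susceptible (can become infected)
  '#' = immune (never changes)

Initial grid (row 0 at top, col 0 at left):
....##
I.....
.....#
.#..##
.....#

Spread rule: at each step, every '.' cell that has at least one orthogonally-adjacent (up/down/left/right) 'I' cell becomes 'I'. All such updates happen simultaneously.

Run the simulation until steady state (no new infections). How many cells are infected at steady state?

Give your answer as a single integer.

Answer: 23

Derivation:
Step 0 (initial): 1 infected
Step 1: +3 new -> 4 infected
Step 2: +4 new -> 8 infected
Step 3: +4 new -> 12 infected
Step 4: +5 new -> 17 infected
Step 5: +4 new -> 21 infected
Step 6: +1 new -> 22 infected
Step 7: +1 new -> 23 infected
Step 8: +0 new -> 23 infected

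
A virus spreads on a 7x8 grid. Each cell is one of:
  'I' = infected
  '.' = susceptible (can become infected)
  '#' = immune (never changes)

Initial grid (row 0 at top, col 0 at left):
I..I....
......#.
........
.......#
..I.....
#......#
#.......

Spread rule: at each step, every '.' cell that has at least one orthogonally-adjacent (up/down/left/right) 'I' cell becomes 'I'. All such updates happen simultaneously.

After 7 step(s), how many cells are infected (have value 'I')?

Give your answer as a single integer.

Step 0 (initial): 3 infected
Step 1: +9 new -> 12 infected
Step 2: +14 new -> 26 infected
Step 3: +10 new -> 36 infected
Step 4: +6 new -> 42 infected
Step 5: +6 new -> 48 infected
Step 6: +2 new -> 50 infected
Step 7: +1 new -> 51 infected

Answer: 51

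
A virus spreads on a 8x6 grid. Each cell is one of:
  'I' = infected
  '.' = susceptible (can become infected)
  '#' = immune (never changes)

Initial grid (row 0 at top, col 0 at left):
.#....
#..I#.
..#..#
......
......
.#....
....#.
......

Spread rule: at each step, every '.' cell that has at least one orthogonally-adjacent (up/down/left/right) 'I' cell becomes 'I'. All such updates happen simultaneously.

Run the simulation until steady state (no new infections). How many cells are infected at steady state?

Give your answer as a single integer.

Step 0 (initial): 1 infected
Step 1: +3 new -> 4 infected
Step 2: +5 new -> 9 infected
Step 3: +5 new -> 14 infected
Step 4: +7 new -> 21 infected
Step 5: +6 new -> 27 infected
Step 6: +4 new -> 31 infected
Step 7: +5 new -> 36 infected
Step 8: +3 new -> 39 infected
Step 9: +1 new -> 40 infected
Step 10: +0 new -> 40 infected

Answer: 40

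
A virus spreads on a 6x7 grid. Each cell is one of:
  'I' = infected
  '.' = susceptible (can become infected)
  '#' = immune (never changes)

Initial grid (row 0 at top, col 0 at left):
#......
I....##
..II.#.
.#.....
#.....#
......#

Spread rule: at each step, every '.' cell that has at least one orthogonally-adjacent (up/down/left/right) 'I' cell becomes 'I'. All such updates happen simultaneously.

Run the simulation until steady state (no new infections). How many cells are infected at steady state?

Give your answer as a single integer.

Step 0 (initial): 3 infected
Step 1: +8 new -> 11 infected
Step 2: +8 new -> 19 infected
Step 3: +6 new -> 25 infected
Step 4: +5 new -> 30 infected
Step 5: +4 new -> 34 infected
Step 6: +0 new -> 34 infected

Answer: 34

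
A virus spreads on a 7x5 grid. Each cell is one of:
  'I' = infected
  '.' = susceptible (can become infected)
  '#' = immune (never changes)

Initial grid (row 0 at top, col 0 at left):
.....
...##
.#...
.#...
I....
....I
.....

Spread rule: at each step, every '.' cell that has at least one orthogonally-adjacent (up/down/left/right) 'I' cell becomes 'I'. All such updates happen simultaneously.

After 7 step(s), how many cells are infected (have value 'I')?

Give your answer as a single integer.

Answer: 30

Derivation:
Step 0 (initial): 2 infected
Step 1: +6 new -> 8 infected
Step 2: +8 new -> 16 infected
Step 3: +6 new -> 22 infected
Step 4: +4 new -> 26 infected
Step 5: +2 new -> 28 infected
Step 6: +1 new -> 29 infected
Step 7: +1 new -> 30 infected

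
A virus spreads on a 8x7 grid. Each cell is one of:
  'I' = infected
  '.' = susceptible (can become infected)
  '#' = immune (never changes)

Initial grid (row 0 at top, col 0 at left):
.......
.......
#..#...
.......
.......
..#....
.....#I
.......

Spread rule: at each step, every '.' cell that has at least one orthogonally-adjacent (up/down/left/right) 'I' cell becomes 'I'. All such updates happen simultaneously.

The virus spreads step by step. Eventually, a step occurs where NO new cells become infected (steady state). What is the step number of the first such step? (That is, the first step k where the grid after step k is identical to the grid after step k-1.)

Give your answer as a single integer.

Answer: 13

Derivation:
Step 0 (initial): 1 infected
Step 1: +2 new -> 3 infected
Step 2: +3 new -> 6 infected
Step 3: +4 new -> 10 infected
Step 4: +6 new -> 16 infected
Step 5: +6 new -> 22 infected
Step 6: +7 new -> 29 infected
Step 7: +6 new -> 35 infected
Step 8: +7 new -> 42 infected
Step 9: +5 new -> 47 infected
Step 10: +2 new -> 49 infected
Step 11: +2 new -> 51 infected
Step 12: +1 new -> 52 infected
Step 13: +0 new -> 52 infected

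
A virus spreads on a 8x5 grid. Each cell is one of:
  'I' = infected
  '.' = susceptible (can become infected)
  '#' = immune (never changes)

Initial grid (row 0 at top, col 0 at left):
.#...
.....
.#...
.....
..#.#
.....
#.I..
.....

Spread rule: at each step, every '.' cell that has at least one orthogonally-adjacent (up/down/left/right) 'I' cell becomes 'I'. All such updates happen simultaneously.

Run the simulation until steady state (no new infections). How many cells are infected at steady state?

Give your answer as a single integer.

Step 0 (initial): 1 infected
Step 1: +4 new -> 5 infected
Step 2: +5 new -> 10 infected
Step 3: +6 new -> 16 infected
Step 4: +3 new -> 19 infected
Step 5: +4 new -> 23 infected
Step 6: +4 new -> 27 infected
Step 7: +4 new -> 31 infected
Step 8: +4 new -> 35 infected
Step 9: +0 new -> 35 infected

Answer: 35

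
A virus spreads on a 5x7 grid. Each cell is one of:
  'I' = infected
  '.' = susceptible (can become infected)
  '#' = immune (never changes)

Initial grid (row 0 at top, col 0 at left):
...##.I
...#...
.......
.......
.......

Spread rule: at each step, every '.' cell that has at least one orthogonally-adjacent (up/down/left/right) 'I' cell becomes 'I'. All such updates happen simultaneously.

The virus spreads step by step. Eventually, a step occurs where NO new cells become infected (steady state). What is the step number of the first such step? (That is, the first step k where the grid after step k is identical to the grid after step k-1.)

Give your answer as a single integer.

Answer: 11

Derivation:
Step 0 (initial): 1 infected
Step 1: +2 new -> 3 infected
Step 2: +2 new -> 5 infected
Step 3: +3 new -> 8 infected
Step 4: +3 new -> 11 infected
Step 5: +3 new -> 14 infected
Step 6: +3 new -> 17 infected
Step 7: +4 new -> 21 infected
Step 8: +5 new -> 26 infected
Step 9: +4 new -> 30 infected
Step 10: +2 new -> 32 infected
Step 11: +0 new -> 32 infected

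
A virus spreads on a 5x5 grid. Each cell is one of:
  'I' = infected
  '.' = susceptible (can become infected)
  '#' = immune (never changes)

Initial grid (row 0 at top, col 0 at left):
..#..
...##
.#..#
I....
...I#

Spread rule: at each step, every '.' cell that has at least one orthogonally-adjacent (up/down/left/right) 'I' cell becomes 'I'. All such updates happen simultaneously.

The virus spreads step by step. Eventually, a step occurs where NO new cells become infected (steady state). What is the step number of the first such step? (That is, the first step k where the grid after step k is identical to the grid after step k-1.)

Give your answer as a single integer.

Answer: 5

Derivation:
Step 0 (initial): 2 infected
Step 1: +5 new -> 7 infected
Step 2: +5 new -> 12 infected
Step 3: +3 new -> 15 infected
Step 4: +2 new -> 17 infected
Step 5: +0 new -> 17 infected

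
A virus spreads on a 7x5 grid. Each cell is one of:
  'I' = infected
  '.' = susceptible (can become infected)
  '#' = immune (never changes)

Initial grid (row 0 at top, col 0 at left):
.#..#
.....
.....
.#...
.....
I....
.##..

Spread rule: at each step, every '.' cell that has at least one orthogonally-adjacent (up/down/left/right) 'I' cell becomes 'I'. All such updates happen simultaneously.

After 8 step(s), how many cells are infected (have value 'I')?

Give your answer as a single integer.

Answer: 30

Derivation:
Step 0 (initial): 1 infected
Step 1: +3 new -> 4 infected
Step 2: +3 new -> 7 infected
Step 3: +3 new -> 10 infected
Step 4: +6 new -> 16 infected
Step 5: +6 new -> 22 infected
Step 6: +3 new -> 25 infected
Step 7: +3 new -> 28 infected
Step 8: +2 new -> 30 infected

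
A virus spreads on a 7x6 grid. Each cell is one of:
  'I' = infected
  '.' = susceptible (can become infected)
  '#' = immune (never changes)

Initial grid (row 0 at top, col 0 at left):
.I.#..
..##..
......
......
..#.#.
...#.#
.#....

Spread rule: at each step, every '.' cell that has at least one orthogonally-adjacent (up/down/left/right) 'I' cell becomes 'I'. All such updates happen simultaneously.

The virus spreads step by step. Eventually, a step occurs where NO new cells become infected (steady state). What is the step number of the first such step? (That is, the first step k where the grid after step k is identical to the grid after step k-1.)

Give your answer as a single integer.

Answer: 11

Derivation:
Step 0 (initial): 1 infected
Step 1: +3 new -> 4 infected
Step 2: +2 new -> 6 infected
Step 3: +3 new -> 9 infected
Step 4: +4 new -> 13 infected
Step 5: +4 new -> 17 infected
Step 6: +6 new -> 23 infected
Step 7: +5 new -> 28 infected
Step 8: +3 new -> 31 infected
Step 9: +1 new -> 32 infected
Step 10: +2 new -> 34 infected
Step 11: +0 new -> 34 infected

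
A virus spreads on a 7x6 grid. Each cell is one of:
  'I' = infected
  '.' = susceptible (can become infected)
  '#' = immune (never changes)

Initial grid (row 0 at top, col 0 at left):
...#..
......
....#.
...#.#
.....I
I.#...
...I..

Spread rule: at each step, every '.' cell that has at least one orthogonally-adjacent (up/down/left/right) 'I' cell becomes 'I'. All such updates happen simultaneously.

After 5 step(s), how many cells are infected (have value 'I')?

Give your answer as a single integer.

Answer: 27

Derivation:
Step 0 (initial): 3 infected
Step 1: +8 new -> 11 infected
Step 2: +7 new -> 18 infected
Step 3: +3 new -> 21 infected
Step 4: +3 new -> 24 infected
Step 5: +3 new -> 27 infected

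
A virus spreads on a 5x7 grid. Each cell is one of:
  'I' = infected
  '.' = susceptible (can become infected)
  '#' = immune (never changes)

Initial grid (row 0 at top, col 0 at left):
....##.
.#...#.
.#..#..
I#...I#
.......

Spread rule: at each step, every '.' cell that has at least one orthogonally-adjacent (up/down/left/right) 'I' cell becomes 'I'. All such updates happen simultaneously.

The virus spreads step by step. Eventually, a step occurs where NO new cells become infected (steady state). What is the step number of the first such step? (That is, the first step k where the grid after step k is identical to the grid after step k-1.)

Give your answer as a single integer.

Step 0 (initial): 2 infected
Step 1: +5 new -> 7 infected
Step 2: +6 new -> 13 infected
Step 3: +6 new -> 19 infected
Step 4: +4 new -> 23 infected
Step 5: +4 new -> 27 infected
Step 6: +0 new -> 27 infected

Answer: 6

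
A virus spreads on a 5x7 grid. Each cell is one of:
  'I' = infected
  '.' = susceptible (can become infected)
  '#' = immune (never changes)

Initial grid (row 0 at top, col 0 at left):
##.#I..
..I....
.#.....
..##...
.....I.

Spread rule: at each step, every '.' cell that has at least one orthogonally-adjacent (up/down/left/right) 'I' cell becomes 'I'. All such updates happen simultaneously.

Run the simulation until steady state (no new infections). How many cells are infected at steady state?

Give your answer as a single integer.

Answer: 29

Derivation:
Step 0 (initial): 3 infected
Step 1: +9 new -> 12 infected
Step 2: +9 new -> 21 infected
Step 3: +4 new -> 25 infected
Step 4: +2 new -> 27 infected
Step 5: +2 new -> 29 infected
Step 6: +0 new -> 29 infected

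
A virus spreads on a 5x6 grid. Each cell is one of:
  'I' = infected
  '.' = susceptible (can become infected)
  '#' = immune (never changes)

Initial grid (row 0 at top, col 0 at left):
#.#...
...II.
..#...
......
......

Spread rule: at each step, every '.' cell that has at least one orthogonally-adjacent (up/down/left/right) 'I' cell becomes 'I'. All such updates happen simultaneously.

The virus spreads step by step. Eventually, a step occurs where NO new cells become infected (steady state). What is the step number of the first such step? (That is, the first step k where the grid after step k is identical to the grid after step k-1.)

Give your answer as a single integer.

Answer: 7

Derivation:
Step 0 (initial): 2 infected
Step 1: +6 new -> 8 infected
Step 2: +5 new -> 13 infected
Step 3: +7 new -> 20 infected
Step 4: +4 new -> 24 infected
Step 5: +2 new -> 26 infected
Step 6: +1 new -> 27 infected
Step 7: +0 new -> 27 infected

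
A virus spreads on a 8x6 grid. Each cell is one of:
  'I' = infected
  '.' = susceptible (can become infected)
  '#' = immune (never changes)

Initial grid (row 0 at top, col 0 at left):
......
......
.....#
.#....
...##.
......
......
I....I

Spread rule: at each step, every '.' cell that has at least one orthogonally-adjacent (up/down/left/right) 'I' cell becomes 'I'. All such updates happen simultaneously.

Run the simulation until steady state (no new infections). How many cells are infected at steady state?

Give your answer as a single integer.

Step 0 (initial): 2 infected
Step 1: +4 new -> 6 infected
Step 2: +6 new -> 12 infected
Step 3: +6 new -> 18 infected
Step 4: +5 new -> 23 infected
Step 5: +3 new -> 26 infected
Step 6: +5 new -> 31 infected
Step 7: +5 new -> 36 infected
Step 8: +5 new -> 41 infected
Step 9: +3 new -> 44 infected
Step 10: +0 new -> 44 infected

Answer: 44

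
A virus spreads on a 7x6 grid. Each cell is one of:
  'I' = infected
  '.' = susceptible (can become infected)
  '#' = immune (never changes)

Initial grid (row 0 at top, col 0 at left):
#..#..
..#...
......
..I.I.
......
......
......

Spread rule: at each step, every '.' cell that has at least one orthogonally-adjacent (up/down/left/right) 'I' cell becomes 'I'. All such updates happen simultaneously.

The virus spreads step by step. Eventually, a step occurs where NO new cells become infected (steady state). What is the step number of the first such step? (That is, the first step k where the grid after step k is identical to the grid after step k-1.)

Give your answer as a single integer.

Answer: 6

Derivation:
Step 0 (initial): 2 infected
Step 1: +7 new -> 9 infected
Step 2: +10 new -> 19 infected
Step 3: +11 new -> 30 infected
Step 4: +7 new -> 37 infected
Step 5: +2 new -> 39 infected
Step 6: +0 new -> 39 infected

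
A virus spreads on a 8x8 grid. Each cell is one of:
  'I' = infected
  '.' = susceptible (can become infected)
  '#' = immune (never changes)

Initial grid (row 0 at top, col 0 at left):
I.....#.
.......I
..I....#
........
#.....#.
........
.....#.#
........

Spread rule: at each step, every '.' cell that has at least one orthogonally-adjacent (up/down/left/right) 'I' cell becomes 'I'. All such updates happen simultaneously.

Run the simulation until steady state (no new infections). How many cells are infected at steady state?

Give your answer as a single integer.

Step 0 (initial): 3 infected
Step 1: +8 new -> 11 infected
Step 2: +10 new -> 21 infected
Step 3: +10 new -> 31 infected
Step 4: +7 new -> 38 infected
Step 5: +7 new -> 45 infected
Step 6: +6 new -> 51 infected
Step 7: +3 new -> 54 infected
Step 8: +2 new -> 56 infected
Step 9: +1 new -> 57 infected
Step 10: +1 new -> 58 infected
Step 11: +0 new -> 58 infected

Answer: 58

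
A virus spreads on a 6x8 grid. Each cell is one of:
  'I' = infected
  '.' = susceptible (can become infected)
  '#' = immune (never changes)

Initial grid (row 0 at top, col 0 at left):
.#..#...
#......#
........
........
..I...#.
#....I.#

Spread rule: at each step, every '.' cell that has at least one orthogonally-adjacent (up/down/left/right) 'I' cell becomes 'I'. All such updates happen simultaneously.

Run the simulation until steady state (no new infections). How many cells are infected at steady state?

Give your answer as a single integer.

Step 0 (initial): 2 infected
Step 1: +7 new -> 9 infected
Step 2: +8 new -> 17 infected
Step 3: +7 new -> 24 infected
Step 4: +8 new -> 32 infected
Step 5: +6 new -> 38 infected
Step 6: +1 new -> 39 infected
Step 7: +1 new -> 40 infected
Step 8: +0 new -> 40 infected

Answer: 40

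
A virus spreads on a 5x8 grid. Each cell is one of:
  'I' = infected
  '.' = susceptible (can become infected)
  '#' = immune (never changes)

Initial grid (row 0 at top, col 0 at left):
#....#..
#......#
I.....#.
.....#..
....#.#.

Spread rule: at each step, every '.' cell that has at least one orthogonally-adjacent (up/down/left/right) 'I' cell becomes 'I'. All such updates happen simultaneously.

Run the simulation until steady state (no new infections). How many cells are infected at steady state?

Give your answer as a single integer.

Step 0 (initial): 1 infected
Step 1: +2 new -> 3 infected
Step 2: +4 new -> 7 infected
Step 3: +5 new -> 12 infected
Step 4: +5 new -> 17 infected
Step 5: +5 new -> 22 infected
Step 6: +2 new -> 24 infected
Step 7: +1 new -> 25 infected
Step 8: +1 new -> 26 infected
Step 9: +1 new -> 27 infected
Step 10: +0 new -> 27 infected

Answer: 27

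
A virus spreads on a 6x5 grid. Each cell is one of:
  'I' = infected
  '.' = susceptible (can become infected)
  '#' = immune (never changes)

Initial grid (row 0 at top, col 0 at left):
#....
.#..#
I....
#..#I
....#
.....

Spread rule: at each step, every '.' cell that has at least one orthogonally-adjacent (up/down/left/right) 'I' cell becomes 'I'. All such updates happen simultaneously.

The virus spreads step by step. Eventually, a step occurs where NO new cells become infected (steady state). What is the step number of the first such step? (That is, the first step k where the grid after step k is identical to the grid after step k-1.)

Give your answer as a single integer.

Answer: 8

Derivation:
Step 0 (initial): 2 infected
Step 1: +3 new -> 5 infected
Step 2: +3 new -> 8 infected
Step 3: +4 new -> 12 infected
Step 4: +5 new -> 17 infected
Step 5: +5 new -> 22 infected
Step 6: +1 new -> 23 infected
Step 7: +1 new -> 24 infected
Step 8: +0 new -> 24 infected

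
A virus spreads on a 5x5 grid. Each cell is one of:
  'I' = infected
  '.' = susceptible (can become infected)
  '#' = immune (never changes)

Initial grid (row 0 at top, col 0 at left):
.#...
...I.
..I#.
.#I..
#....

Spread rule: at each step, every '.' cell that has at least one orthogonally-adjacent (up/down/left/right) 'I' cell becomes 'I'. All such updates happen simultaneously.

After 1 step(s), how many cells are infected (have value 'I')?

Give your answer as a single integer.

Step 0 (initial): 3 infected
Step 1: +6 new -> 9 infected

Answer: 9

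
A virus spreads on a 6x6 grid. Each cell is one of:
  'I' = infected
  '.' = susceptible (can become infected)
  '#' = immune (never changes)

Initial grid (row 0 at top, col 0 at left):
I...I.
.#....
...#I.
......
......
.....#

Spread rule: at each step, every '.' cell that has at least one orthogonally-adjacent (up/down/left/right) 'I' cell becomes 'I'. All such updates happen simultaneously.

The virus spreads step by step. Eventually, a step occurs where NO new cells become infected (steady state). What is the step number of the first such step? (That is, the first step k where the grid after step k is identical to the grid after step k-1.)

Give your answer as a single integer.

Step 0 (initial): 3 infected
Step 1: +7 new -> 10 infected
Step 2: +7 new -> 17 infected
Step 3: +7 new -> 24 infected
Step 4: +5 new -> 29 infected
Step 5: +3 new -> 32 infected
Step 6: +1 new -> 33 infected
Step 7: +0 new -> 33 infected

Answer: 7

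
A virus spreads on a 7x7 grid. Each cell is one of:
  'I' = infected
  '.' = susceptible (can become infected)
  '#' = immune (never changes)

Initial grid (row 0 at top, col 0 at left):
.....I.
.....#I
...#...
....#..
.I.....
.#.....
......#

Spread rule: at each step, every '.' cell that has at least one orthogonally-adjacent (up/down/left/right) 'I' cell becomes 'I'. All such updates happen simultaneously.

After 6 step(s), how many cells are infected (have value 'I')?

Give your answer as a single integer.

Answer: 44

Derivation:
Step 0 (initial): 3 infected
Step 1: +6 new -> 9 infected
Step 2: +10 new -> 19 infected
Step 3: +13 new -> 32 infected
Step 4: +8 new -> 40 infected
Step 5: +3 new -> 43 infected
Step 6: +1 new -> 44 infected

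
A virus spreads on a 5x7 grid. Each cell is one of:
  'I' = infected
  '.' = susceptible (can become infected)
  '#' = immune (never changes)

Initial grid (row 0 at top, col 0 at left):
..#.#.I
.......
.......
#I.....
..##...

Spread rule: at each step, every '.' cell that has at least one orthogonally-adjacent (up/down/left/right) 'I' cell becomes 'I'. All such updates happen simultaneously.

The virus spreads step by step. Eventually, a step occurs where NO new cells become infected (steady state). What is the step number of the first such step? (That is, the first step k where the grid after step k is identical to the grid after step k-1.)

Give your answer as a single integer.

Step 0 (initial): 2 infected
Step 1: +5 new -> 7 infected
Step 2: +7 new -> 14 infected
Step 3: +8 new -> 22 infected
Step 4: +6 new -> 28 infected
Step 5: +2 new -> 30 infected
Step 6: +0 new -> 30 infected

Answer: 6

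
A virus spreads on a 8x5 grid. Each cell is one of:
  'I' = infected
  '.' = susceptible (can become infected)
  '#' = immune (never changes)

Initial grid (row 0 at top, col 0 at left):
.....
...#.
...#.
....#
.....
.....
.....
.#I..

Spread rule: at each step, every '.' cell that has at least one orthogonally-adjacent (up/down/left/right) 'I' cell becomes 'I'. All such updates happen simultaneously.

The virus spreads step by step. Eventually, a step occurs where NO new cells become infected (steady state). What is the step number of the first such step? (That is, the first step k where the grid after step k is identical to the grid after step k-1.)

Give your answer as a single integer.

Answer: 12

Derivation:
Step 0 (initial): 1 infected
Step 1: +2 new -> 3 infected
Step 2: +4 new -> 7 infected
Step 3: +5 new -> 12 infected
Step 4: +6 new -> 18 infected
Step 5: +5 new -> 23 infected
Step 6: +3 new -> 26 infected
Step 7: +3 new -> 29 infected
Step 8: +3 new -> 32 infected
Step 9: +2 new -> 34 infected
Step 10: +1 new -> 35 infected
Step 11: +1 new -> 36 infected
Step 12: +0 new -> 36 infected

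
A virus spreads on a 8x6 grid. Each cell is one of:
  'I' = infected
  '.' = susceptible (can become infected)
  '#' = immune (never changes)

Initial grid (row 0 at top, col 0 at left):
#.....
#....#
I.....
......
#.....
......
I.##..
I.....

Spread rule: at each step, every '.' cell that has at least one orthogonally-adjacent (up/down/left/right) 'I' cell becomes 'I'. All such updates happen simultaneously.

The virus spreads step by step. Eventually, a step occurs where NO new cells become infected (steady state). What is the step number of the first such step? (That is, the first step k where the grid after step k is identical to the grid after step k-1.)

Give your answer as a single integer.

Step 0 (initial): 3 infected
Step 1: +5 new -> 8 infected
Step 2: +5 new -> 13 infected
Step 3: +7 new -> 20 infected
Step 4: +7 new -> 27 infected
Step 5: +8 new -> 35 infected
Step 6: +5 new -> 40 infected
Step 7: +2 new -> 42 infected
Step 8: +0 new -> 42 infected

Answer: 8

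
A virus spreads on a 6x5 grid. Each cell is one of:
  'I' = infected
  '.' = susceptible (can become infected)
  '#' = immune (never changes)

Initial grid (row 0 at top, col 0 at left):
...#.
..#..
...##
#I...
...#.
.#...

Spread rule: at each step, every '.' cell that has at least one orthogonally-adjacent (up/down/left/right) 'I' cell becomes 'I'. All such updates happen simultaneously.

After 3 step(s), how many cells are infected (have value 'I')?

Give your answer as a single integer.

Answer: 15

Derivation:
Step 0 (initial): 1 infected
Step 1: +3 new -> 4 infected
Step 2: +6 new -> 10 infected
Step 3: +5 new -> 15 infected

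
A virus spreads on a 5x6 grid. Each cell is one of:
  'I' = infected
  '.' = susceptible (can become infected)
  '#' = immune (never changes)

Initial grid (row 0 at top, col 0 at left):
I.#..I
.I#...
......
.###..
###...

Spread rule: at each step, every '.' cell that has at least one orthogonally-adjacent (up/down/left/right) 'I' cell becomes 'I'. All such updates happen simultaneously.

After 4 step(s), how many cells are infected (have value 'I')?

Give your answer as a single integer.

Answer: 20

Derivation:
Step 0 (initial): 3 infected
Step 1: +5 new -> 8 infected
Step 2: +5 new -> 13 infected
Step 3: +5 new -> 18 infected
Step 4: +2 new -> 20 infected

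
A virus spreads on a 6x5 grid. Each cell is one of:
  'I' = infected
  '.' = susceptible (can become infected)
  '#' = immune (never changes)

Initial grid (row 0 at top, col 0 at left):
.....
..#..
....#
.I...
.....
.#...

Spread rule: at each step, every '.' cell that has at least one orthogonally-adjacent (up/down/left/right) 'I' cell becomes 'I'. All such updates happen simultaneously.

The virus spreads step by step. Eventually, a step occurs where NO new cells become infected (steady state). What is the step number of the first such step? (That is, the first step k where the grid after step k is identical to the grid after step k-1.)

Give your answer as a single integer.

Answer: 7

Derivation:
Step 0 (initial): 1 infected
Step 1: +4 new -> 5 infected
Step 2: +6 new -> 11 infected
Step 3: +7 new -> 18 infected
Step 4: +5 new -> 23 infected
Step 5: +3 new -> 26 infected
Step 6: +1 new -> 27 infected
Step 7: +0 new -> 27 infected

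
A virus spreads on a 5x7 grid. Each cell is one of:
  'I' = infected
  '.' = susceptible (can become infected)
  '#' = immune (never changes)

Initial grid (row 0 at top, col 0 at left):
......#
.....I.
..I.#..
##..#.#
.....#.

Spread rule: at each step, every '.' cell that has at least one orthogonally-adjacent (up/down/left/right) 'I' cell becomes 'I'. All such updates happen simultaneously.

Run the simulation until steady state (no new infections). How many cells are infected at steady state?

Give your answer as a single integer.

Answer: 27

Derivation:
Step 0 (initial): 2 infected
Step 1: +8 new -> 10 infected
Step 2: +9 new -> 19 infected
Step 3: +5 new -> 24 infected
Step 4: +3 new -> 27 infected
Step 5: +0 new -> 27 infected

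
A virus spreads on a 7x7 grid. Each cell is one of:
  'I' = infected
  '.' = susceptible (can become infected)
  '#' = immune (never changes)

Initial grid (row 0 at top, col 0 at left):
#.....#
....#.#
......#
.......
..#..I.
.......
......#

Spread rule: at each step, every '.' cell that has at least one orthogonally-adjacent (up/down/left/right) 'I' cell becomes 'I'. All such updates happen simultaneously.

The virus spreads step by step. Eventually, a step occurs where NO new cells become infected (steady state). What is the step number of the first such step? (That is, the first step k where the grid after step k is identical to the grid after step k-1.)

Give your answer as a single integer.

Step 0 (initial): 1 infected
Step 1: +4 new -> 5 infected
Step 2: +7 new -> 12 infected
Step 3: +5 new -> 17 infected
Step 4: +5 new -> 22 infected
Step 5: +6 new -> 28 infected
Step 6: +7 new -> 35 infected
Step 7: +5 new -> 40 infected
Step 8: +2 new -> 42 infected
Step 9: +0 new -> 42 infected

Answer: 9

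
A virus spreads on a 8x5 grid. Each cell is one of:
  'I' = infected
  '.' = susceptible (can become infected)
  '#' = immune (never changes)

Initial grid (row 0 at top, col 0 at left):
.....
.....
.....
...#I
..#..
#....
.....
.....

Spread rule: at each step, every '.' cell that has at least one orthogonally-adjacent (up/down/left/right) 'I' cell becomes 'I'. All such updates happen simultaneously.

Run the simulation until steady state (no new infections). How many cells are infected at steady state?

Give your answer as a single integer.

Answer: 37

Derivation:
Step 0 (initial): 1 infected
Step 1: +2 new -> 3 infected
Step 2: +4 new -> 7 infected
Step 3: +5 new -> 12 infected
Step 4: +7 new -> 19 infected
Step 5: +7 new -> 26 infected
Step 6: +6 new -> 32 infected
Step 7: +4 new -> 36 infected
Step 8: +1 new -> 37 infected
Step 9: +0 new -> 37 infected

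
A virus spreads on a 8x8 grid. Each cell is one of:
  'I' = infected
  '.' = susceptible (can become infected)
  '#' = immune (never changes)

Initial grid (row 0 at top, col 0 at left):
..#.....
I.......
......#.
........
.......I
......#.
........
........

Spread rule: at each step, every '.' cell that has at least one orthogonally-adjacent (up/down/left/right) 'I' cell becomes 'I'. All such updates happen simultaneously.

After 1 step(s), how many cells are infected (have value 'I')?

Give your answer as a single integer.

Answer: 8

Derivation:
Step 0 (initial): 2 infected
Step 1: +6 new -> 8 infected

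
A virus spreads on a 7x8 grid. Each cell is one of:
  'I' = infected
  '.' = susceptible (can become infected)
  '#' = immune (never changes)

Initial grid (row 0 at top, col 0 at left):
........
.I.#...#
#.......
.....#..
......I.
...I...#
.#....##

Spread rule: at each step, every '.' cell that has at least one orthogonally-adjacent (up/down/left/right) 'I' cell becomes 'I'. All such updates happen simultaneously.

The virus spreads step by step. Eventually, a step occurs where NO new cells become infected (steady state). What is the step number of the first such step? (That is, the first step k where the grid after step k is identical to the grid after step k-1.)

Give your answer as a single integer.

Step 0 (initial): 3 infected
Step 1: +12 new -> 15 infected
Step 2: +13 new -> 28 infected
Step 3: +11 new -> 39 infected
Step 4: +6 new -> 45 infected
Step 5: +3 new -> 48 infected
Step 6: +0 new -> 48 infected

Answer: 6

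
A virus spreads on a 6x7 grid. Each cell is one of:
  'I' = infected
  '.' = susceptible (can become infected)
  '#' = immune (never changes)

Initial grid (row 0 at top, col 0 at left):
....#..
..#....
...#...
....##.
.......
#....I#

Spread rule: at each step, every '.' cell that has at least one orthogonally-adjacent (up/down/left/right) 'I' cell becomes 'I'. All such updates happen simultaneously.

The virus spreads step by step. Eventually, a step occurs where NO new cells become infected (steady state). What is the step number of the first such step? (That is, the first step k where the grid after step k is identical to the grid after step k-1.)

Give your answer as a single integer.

Answer: 11

Derivation:
Step 0 (initial): 1 infected
Step 1: +2 new -> 3 infected
Step 2: +3 new -> 6 infected
Step 3: +3 new -> 9 infected
Step 4: +4 new -> 13 infected
Step 5: +4 new -> 17 infected
Step 6: +6 new -> 23 infected
Step 7: +4 new -> 27 infected
Step 8: +3 new -> 30 infected
Step 9: +3 new -> 33 infected
Step 10: +2 new -> 35 infected
Step 11: +0 new -> 35 infected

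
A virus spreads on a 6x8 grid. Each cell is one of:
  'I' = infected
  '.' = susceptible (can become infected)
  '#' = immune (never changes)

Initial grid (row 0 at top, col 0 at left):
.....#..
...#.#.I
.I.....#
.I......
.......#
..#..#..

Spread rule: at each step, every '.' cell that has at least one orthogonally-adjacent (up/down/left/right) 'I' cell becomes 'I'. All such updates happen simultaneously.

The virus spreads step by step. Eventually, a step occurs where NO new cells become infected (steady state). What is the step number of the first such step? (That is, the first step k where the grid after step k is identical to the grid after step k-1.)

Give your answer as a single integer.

Answer: 7

Derivation:
Step 0 (initial): 3 infected
Step 1: +8 new -> 11 infected
Step 2: +10 new -> 21 infected
Step 3: +8 new -> 29 infected
Step 4: +7 new -> 36 infected
Step 5: +4 new -> 40 infected
Step 6: +1 new -> 41 infected
Step 7: +0 new -> 41 infected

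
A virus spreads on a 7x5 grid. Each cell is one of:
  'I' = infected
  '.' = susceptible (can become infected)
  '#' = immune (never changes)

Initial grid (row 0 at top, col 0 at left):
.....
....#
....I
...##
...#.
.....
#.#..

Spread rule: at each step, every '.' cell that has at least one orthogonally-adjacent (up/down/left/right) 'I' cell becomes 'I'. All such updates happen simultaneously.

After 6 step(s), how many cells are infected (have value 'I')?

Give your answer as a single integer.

Answer: 23

Derivation:
Step 0 (initial): 1 infected
Step 1: +1 new -> 2 infected
Step 2: +2 new -> 4 infected
Step 3: +4 new -> 8 infected
Step 4: +6 new -> 14 infected
Step 5: +5 new -> 19 infected
Step 6: +4 new -> 23 infected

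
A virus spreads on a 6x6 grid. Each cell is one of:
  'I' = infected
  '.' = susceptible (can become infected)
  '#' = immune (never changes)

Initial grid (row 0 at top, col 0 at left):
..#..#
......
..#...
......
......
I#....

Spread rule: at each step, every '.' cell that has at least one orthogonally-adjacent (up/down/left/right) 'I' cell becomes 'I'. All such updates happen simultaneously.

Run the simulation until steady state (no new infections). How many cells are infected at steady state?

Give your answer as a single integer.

Answer: 32

Derivation:
Step 0 (initial): 1 infected
Step 1: +1 new -> 2 infected
Step 2: +2 new -> 4 infected
Step 3: +3 new -> 7 infected
Step 4: +5 new -> 12 infected
Step 5: +5 new -> 17 infected
Step 6: +6 new -> 23 infected
Step 7: +4 new -> 27 infected
Step 8: +3 new -> 30 infected
Step 9: +2 new -> 32 infected
Step 10: +0 new -> 32 infected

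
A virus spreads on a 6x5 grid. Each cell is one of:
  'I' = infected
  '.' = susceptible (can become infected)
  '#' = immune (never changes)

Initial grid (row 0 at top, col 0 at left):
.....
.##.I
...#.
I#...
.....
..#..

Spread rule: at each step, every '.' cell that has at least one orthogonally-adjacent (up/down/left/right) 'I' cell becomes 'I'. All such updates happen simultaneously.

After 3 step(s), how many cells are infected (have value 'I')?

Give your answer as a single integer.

Step 0 (initial): 2 infected
Step 1: +5 new -> 7 infected
Step 2: +6 new -> 13 infected
Step 3: +7 new -> 20 infected

Answer: 20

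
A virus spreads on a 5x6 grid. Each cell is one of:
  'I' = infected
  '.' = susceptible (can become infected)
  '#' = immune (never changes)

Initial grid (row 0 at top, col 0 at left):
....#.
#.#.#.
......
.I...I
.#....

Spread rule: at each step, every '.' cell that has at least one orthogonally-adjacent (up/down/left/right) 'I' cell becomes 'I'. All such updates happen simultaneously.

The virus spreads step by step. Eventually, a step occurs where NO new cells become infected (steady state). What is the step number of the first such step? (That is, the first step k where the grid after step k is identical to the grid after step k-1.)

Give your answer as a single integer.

Step 0 (initial): 2 infected
Step 1: +6 new -> 8 infected
Step 2: +9 new -> 17 infected
Step 3: +4 new -> 21 infected
Step 4: +3 new -> 24 infected
Step 5: +1 new -> 25 infected
Step 6: +0 new -> 25 infected

Answer: 6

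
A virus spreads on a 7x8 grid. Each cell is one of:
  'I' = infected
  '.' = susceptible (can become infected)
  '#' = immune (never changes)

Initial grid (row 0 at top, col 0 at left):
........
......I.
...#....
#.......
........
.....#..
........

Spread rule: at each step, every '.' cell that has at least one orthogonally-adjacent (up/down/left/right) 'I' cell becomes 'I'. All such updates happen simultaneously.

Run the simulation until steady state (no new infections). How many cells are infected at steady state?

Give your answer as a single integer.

Step 0 (initial): 1 infected
Step 1: +4 new -> 5 infected
Step 2: +6 new -> 11 infected
Step 3: +6 new -> 17 infected
Step 4: +6 new -> 23 infected
Step 5: +7 new -> 30 infected
Step 6: +8 new -> 38 infected
Step 7: +6 new -> 44 infected
Step 8: +3 new -> 47 infected
Step 9: +3 new -> 50 infected
Step 10: +2 new -> 52 infected
Step 11: +1 new -> 53 infected
Step 12: +0 new -> 53 infected

Answer: 53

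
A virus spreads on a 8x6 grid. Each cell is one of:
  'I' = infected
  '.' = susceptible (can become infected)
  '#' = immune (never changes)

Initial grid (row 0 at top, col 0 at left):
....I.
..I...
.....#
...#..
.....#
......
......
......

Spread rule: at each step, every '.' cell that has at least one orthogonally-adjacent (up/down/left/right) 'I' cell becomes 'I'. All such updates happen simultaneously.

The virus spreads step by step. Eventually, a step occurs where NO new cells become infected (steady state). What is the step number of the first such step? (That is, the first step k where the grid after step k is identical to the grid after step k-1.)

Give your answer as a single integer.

Step 0 (initial): 2 infected
Step 1: +7 new -> 9 infected
Step 2: +7 new -> 16 infected
Step 3: +5 new -> 21 infected
Step 4: +6 new -> 27 infected
Step 5: +5 new -> 32 infected
Step 6: +6 new -> 38 infected
Step 7: +5 new -> 43 infected
Step 8: +2 new -> 45 infected
Step 9: +0 new -> 45 infected

Answer: 9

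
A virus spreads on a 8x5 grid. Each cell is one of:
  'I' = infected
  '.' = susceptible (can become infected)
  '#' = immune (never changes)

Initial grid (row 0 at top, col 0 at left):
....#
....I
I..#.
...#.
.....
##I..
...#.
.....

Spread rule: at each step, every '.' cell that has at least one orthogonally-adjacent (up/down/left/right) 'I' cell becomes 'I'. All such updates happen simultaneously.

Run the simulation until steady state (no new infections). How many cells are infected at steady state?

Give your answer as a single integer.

Answer: 34

Derivation:
Step 0 (initial): 3 infected
Step 1: +8 new -> 11 infected
Step 2: +14 new -> 25 infected
Step 3: +7 new -> 32 infected
Step 4: +2 new -> 34 infected
Step 5: +0 new -> 34 infected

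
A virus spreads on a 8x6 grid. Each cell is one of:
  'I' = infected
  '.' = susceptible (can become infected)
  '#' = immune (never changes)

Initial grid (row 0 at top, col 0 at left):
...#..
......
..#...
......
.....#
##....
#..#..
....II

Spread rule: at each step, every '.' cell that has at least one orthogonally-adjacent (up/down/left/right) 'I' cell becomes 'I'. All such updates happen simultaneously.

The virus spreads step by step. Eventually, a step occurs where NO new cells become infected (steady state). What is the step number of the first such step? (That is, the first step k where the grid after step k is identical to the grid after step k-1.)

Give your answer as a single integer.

Step 0 (initial): 2 infected
Step 1: +3 new -> 5 infected
Step 2: +3 new -> 8 infected
Step 3: +4 new -> 12 infected
Step 4: +5 new -> 17 infected
Step 5: +4 new -> 21 infected
Step 6: +5 new -> 26 infected
Step 7: +5 new -> 31 infected
Step 8: +4 new -> 35 infected
Step 9: +3 new -> 38 infected
Step 10: +2 new -> 40 infected
Step 11: +1 new -> 41 infected
Step 12: +0 new -> 41 infected

Answer: 12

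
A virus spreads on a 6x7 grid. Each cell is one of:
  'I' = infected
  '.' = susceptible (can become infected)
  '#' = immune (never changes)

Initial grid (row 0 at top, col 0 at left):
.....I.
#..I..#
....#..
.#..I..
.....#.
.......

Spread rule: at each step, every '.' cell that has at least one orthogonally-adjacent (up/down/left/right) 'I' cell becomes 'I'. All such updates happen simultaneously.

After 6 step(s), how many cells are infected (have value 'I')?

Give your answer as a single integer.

Step 0 (initial): 3 infected
Step 1: +10 new -> 13 infected
Step 2: +8 new -> 21 infected
Step 3: +7 new -> 28 infected
Step 4: +5 new -> 33 infected
Step 5: +3 new -> 36 infected
Step 6: +1 new -> 37 infected

Answer: 37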